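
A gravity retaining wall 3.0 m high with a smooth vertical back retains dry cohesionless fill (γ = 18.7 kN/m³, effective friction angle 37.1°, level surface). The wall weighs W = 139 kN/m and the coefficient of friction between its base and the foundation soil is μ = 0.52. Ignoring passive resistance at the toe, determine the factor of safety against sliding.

3.47

K_a = tan²(45° − 37.1°/2) = 0.2475.
P_a = ½K_aγH² = 0.5×0.2475×18.7×3.0² = 20.83 kN/m, acting at H/3 = 1.000 m above the base.
FS_sliding = μW / P_a = 0.52×139 / 20.83 = 3.470.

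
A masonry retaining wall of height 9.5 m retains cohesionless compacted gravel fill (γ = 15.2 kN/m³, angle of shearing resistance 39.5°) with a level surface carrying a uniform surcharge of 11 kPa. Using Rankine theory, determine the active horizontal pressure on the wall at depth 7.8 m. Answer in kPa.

K_a = (1 − sin φ)/(1 + sin φ) = 0.2224.
σ_v = γz + q = 15.2 × 7.8 + 11 = 129.6 kPa.
σ_h = K_a σ_v = 0.2224 × 129.6 = 28.82 kPa.

28.8 kPa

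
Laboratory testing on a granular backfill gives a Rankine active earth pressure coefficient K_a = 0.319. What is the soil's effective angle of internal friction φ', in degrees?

K_a = tan²(45° − φ/2) ⇒ 45° − φ/2 = arctan(√0.319) = 29.46°.
φ = 2(45° − 29.46°) = 31.08°.

31.1°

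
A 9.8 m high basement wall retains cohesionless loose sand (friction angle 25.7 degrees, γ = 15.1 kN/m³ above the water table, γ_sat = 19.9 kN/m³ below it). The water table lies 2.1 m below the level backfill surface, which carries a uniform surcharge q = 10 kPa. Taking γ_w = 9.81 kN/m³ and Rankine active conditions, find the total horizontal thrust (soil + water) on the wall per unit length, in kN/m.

K_a = tan²(45° − φ/2) = 0.3950.
γ' = 19.9 − 9.81 = 10.09 kN/m³. h₂ = H − d_w = 7.7 m.
σ'_h: at surface K_a·q = 3.950; at WT K_a(q+γd_w) = 16.48; at base K_a(q+γd_w+γ'h₂) = 47.17 kPa.
P₁ = ½(3.950+16.48)×2.1 = 21.45; P₂ = ½(16.48+47.17)×7.7 = 245.0; P_w = ½γ_w h₂² = 290.8.
Total = 21.45+245.0+290.8 = 557.3 kN/m.

557 kN/m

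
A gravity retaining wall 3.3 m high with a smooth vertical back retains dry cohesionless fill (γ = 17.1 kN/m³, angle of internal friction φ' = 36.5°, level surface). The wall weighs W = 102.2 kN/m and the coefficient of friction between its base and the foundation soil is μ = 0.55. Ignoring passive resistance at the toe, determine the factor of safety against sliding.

K_a = tan²(45° − 36.5°/2) = 0.2541.
P_a = ½K_aγH² = 0.5×0.2541×17.1×3.3² = 23.66 kN/m, acting at H/3 = 1.100 m above the base.
FS_sliding = μW / P_a = 0.55×102.2 / 23.66 = 2.376.

2.38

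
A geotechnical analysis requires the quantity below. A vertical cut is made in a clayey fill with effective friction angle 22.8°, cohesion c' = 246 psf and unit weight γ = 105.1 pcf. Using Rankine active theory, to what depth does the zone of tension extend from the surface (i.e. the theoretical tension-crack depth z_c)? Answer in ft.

7.05 ft

K_a = tan²(45° − 22.8°/2) = 0.4414; √K_a = 0.6644.
The active pressure is zero where K_a γ z = 2c√K_a, so z_c = 2c/(γ√K_a) = 2×246/(105.1×0.6644) = 7.046 ft.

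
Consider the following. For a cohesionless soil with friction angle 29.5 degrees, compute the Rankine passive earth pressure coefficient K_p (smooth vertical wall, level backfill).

2.94

K_p = (1 + sin φ)/(1 − sin φ) = tan²(45° + 29.5°/2) = 2.940.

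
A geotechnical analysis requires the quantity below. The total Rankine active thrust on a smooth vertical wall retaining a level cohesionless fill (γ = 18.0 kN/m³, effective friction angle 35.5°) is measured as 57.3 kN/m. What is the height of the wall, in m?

K_a = 0.2653. P_a = ½ K_a γ H² ⇒ H = √(2P_a/(K_a γ)).
H = √(2×57.3/(0.2653×18.0)) = 4.899 m.

4.90 m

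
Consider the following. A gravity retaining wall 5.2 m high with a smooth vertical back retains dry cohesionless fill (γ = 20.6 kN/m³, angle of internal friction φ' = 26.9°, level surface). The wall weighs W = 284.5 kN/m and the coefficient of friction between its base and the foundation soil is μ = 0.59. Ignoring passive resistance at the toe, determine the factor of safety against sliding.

K_a = tan²(45° − 26.9°/2) = 0.3770.
P_a = ½K_aγH² = 0.5×0.3770×20.6×5.2² = 105.0 kN/m, acting at H/3 = 1.733 m above the base.
FS_sliding = μW / P_a = 0.59×284.5 / 105.0 = 1.599.

1.60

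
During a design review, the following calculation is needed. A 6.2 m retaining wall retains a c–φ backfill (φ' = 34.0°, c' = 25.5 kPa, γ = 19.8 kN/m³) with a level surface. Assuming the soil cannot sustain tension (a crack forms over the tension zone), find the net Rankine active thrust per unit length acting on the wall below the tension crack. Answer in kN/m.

K_a = 0.2827; √K_a = 0.5317.
Tension-crack depth z_c = 2c/(γ√K_a) = 2×25.5/(19.8×0.5317) = 4.844 m.
σ_a at base = K_a γ H − 2c√K_a = 0.2827×19.8×6.2 − 2×25.5×0.5317 = 7.589 kPa.
P_a = ½ × 7.589 × (H − z_c) = 0.5×7.589×1.356 = 5.144 kN/m.

5.14 kN/m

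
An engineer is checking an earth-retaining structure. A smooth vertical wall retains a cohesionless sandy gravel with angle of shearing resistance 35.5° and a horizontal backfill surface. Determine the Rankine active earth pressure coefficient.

K_a = (1 − sin φ)/(1 + sin φ) = (1 − sin 35.5°)/(1 + sin 35.5°) = 0.2653.

0.265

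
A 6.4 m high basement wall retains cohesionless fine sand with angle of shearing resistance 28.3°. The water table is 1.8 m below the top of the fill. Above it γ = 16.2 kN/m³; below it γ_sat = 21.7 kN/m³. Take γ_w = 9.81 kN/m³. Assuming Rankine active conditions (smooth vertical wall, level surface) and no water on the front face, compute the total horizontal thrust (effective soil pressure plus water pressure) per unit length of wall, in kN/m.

K_a = tan²(45° − φ/2) = 0.3568.
γ' = 21.7 − 9.81 = 11.89 kN/m³. Depth below WT = 4.6 m.
σ'_h at WT = K_a γ d_w = 10.40 kPa; at base = 10.40 + K_a γ' × 4.6 = 29.92 kPa.
P₁ (0–1.8 m) = ½×10.40×1.8 = 9.363. P₂ (1.8–6.4 m) = ½(10.40+29.92)×4.6 = 92.74.
P_w = ½ γ_w h₂² = 0.5×9.81×4.6² = 103.8. Total = 9.363+92.74+103.8 = 205.9 kN/m.

206 kN/m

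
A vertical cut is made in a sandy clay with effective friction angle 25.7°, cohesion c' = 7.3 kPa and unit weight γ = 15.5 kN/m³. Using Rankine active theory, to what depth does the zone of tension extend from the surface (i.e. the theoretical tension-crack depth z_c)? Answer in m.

1.50 m

K_a = tan²(45° − 25.7°/2) = 0.3950; √K_a = 0.6285.
The active pressure is zero where K_a γ z = 2c√K_a, so z_c = 2c/(γ√K_a) = 2×7.3/(15.5×0.6285) = 1.499 m.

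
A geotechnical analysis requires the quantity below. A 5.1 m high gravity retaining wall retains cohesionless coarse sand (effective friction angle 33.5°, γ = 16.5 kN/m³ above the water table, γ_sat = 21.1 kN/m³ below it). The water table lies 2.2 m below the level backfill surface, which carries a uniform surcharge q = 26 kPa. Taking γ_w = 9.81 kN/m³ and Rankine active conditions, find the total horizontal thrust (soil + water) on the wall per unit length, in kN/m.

K_a = tan²(45° − φ/2) = 0.2887.
γ' = 21.1 − 9.81 = 11.29 kN/m³. h₂ = H − d_w = 2.9 m.
σ'_h: at surface K_a·q = 7.507; at WT K_a(q+γd_w) = 17.99; at base K_a(q+γd_w+γ'h₂) = 27.44 kPa.
P₁ = ½(7.507+17.99)×2.2 = 28.04; P₂ = ½(17.99+27.44)×2.9 = 65.87; P_w = ½γ_w h₂² = 41.25.
Total = 28.04+65.87+41.25 = 135.2 kN/m.

135 kN/m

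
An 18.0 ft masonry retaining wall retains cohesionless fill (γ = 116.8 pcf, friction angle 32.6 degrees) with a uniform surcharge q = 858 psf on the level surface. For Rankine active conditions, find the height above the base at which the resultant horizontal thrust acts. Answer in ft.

K_a = 0.2997.
Triangular part P₁ = ½K_aγH² = 5672 at H/3 = 6.000 ft; rectangular part P₂ = K_a q H = 4629 at H/2 = 9.000 ft.
ȳ = (P₁·6.000 + P₂·9.000)/(P₁+P₂) = 7.348 ft.

7.35 ft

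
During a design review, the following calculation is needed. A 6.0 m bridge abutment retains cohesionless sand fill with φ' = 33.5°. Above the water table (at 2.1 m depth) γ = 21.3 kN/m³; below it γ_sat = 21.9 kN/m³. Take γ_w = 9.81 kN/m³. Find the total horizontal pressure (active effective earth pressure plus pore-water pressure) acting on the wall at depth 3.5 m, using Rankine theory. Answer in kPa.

K_a = (1 − sin φ)/(1 + sin φ) = 0.2887.
γ' = 21.9 − 9.81 = 12.09 kN/m³.
Effective vertical stress at 3.5 m: σ'_v = 21.3×2.1 + 12.09×1.40 = 61.66 kPa.
σ'_h = K_a σ'_v = 0.2887 × 61.66 = 17.80 kPa; u = γ_w × 1.40 = 13.73 kPa.
Total σ_h = 17.80 + 13.73 = 31.53 kPa.

31.5 kPa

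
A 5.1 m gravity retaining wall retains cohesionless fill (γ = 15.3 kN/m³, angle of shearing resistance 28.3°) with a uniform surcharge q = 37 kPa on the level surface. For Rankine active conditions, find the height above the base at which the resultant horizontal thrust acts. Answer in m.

K_a = 0.3568.
Triangular part P₁ = ½K_aγH² = 70.99 at H/3 = 1.700 m; rectangular part P₂ = K_a q H = 67.32 at H/2 = 2.550 m.
ȳ = (P₁·1.700 + P₂·2.550)/(P₁+P₂) = 2.114 m.

2.11 m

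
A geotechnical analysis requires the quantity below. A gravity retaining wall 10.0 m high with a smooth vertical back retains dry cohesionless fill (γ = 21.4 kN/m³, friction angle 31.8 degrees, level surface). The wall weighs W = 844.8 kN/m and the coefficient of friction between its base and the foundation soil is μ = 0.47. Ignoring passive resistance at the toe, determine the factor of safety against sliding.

1.20

K_a = tan²(45° − 31.8°/2) = 0.3098.
P_a = ½K_aγH² = 0.5×0.3098×21.4×10.0² = 331.5 kN/m, acting at H/3 = 3.333 m above the base.
FS_sliding = μW / P_a = 0.47×844.8 / 331.5 = 1.198.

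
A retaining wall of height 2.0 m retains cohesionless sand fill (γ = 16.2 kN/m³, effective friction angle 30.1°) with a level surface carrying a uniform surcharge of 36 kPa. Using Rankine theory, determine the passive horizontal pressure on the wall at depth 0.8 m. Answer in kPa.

147 kPa

K_p = (1 + sin φ)/(1 − sin φ) = 3.012.
σ_v = γz + q = 16.2 × 0.8 + 36 = 48.96 kPa.
σ_h = K_p σ_v = 3.012 × 48.96 = 147.5 kPa.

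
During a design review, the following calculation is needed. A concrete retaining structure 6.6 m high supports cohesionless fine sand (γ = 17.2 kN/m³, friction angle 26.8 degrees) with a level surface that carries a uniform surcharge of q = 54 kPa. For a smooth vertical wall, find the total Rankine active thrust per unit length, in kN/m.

K_a = tan²(45° − φ/2) = 0.3785.
Soil triangle: ½ K_a γ H² = 0.5×0.3785×17.2×6.6² = 141.8 kN/m.
Surcharge rectangle: K_a q H = 0.3785×54×6.6 = 134.9 kN/m.
Total = 141.8 + 134.9 = 276.7 kN/m.

277 kN/m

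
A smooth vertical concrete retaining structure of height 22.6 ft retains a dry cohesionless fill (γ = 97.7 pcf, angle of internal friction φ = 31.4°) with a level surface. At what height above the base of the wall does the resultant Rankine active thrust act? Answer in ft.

7.53 ft

K_a = 0.3149.
The pressure distribution is triangular, so the resultant acts at H/3 above the base = 22.6/3 = 7.533 ft.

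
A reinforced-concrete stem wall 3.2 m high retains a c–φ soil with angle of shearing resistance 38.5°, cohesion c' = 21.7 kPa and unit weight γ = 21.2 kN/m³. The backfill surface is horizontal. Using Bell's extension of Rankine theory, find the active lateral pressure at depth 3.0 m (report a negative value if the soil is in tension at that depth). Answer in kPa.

-6.14 kPa

K_a = (1 − sin φ)/(1 + sin φ) = 0.2327.
σ_a = K_a γ z − 2c√K_a = 0.2327×21.2×3.0 − 2×21.7×0.4823 = -6.137 kPa.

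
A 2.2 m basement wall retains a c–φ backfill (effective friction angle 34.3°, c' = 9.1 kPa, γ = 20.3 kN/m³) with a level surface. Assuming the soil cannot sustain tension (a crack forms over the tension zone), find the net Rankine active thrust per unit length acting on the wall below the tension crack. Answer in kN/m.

K_a = 0.2792; √K_a = 0.5284.
Tension-crack depth z_c = 2c/(γ√K_a) = 2×9.1/(20.3×0.5284) = 1.697 m.
σ_a at base = K_a γ H − 2c√K_a = 0.2792×20.3×2.2 − 2×9.1×0.5284 = 2.851 kPa.
P_a = ½ × 2.851 × (H − z_c) = 0.5×2.851×0.5031 = 0.7173 kN/m.

0.717 kN/m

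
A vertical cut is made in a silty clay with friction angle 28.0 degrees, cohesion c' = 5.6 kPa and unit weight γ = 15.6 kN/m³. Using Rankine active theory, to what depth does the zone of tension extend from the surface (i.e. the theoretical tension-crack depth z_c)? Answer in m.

1.19 m

K_a = tan²(45° − 28.0°/2) = 0.3610; √K_a = 0.6009.
The active pressure is zero where K_a γ z = 2c√K_a, so z_c = 2c/(γ√K_a) = 2×5.6/(15.6×0.6009) = 1.195 m.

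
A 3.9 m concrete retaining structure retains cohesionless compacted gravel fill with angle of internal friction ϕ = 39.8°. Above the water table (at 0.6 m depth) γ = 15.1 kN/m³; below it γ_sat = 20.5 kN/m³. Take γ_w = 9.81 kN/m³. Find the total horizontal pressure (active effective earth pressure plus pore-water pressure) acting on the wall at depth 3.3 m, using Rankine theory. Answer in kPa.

34.8 kPa

K_a = (1 − sin φ)/(1 + sin φ) = 0.2194.
γ' = 20.5 − 9.81 = 10.69 kN/m³.
Effective vertical stress at 3.3 m: σ'_v = 15.1×0.6 + 10.69×2.70 = 37.92 kPa.
σ'_h = K_a σ'_v = 0.2194 × 37.92 = 8.321 kPa; u = γ_w × 2.70 = 26.49 kPa.
Total σ_h = 8.321 + 26.49 = 34.81 kPa.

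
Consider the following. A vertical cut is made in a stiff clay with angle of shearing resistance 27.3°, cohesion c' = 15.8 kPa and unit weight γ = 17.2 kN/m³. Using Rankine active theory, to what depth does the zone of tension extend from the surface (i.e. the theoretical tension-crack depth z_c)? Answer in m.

3.02 m

K_a = tan²(45° − 27.3°/2) = 0.3711; √K_a = 0.6092.
The active pressure is zero where K_a γ z = 2c√K_a, so z_c = 2c/(γ√K_a) = 2×15.8/(17.2×0.6092) = 3.016 m.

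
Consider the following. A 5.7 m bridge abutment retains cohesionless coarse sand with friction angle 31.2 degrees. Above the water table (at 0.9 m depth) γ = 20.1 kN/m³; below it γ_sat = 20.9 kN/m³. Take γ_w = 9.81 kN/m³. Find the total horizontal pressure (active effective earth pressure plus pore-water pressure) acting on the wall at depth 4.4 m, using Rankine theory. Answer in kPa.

52.4 kPa

K_a = (1 − sin φ)/(1 + sin φ) = 0.3175.
γ' = 20.9 − 9.81 = 11.09 kN/m³.
Effective vertical stress at 4.4 m: σ'_v = 20.1×0.9 + 11.09×3.50 = 56.91 kPa.
σ'_h = K_a σ'_v = 0.3175 × 56.91 = 18.07 kPa; u = γ_w × 3.50 = 34.34 kPa.
Total σ_h = 18.07 + 34.34 = 52.40 kPa.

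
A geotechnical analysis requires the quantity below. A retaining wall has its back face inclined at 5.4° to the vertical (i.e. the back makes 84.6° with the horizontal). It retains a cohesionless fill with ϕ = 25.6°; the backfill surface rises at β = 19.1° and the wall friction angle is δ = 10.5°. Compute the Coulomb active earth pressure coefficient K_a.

0.575

K_a = sin²(α+φ) / [sin²α · sin(α−δ) · (1 + √{sin(φ+δ)sin(φ−β) / (sin(α−δ)sin(α+β))})²].
With α = 84.6°, φ = 25.6°, δ = 10.5°, β = 19.1°: K_a = 0.5754.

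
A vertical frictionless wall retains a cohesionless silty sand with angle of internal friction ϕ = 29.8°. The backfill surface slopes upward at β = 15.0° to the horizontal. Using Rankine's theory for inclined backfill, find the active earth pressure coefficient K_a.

K_a = cos β · (cos β − √(cos²β − cos²φ)) / (cos β + √(cos²β − cos²φ)).
cos β = 0.9659, cos φ = 0.8678, √(cos²β − cos²φ) = 0.4243.
K_a = 0.9659 × (0.9659 − 0.4243)/(0.9659 + 0.4243) = 0.3764.

0.376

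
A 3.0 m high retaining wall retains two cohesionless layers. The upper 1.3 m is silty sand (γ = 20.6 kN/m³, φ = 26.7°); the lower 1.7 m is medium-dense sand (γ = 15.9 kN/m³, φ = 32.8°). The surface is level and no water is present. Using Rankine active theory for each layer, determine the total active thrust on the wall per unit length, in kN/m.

K_a1 = tan²(45°−26.7°/2) = 0.3800; K_a2 = tan²(45°−32.8°/2) = 0.2973.
Layer 1: σ at base = K_a1 γ₁ h₁ = 10.18 kPa; P₁ = ½×10.18×1.3 = 6.614.
Layer 2: σ_v at top = γ₁h₁ = 26.78; σ_h top = K_a2×26.78 = 7.961; σ_h base = K_a2×(26.78+15.9×1.7) = 16.00.
P₂ = ½(7.961+16.00)×1.7 = 20.36. Total P_a = 6.614+20.36 = 26.98 kN/m.

27.0 kN/m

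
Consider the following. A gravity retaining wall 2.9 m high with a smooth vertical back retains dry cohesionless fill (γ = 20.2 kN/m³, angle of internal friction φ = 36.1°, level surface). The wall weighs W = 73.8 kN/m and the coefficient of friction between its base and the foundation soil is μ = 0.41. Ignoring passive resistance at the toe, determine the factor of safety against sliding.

1.38

K_a = tan²(45° − 36.1°/2) = 0.2585.
P_a = ½K_aγH² = 0.5×0.2585×20.2×2.9² = 21.96 kN/m, acting at H/3 = 0.9667 m above the base.
FS_sliding = μW / P_a = 0.41×73.8 / 21.96 = 1.378.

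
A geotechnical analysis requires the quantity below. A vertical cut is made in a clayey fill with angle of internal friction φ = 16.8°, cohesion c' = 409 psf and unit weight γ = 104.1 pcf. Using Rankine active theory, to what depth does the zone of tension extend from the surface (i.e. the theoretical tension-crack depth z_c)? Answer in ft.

10.6 ft

K_a = tan²(45° − 16.8°/2) = 0.5516; √K_a = 0.7427.
The active pressure is zero where K_a γ z = 2c√K_a, so z_c = 2c/(γ√K_a) = 2×409/(104.1×0.7427) = 10.58 ft.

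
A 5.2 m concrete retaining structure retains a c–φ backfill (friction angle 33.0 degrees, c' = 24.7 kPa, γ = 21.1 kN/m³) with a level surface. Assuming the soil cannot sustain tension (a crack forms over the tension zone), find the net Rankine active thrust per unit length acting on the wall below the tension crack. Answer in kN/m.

2.45 kN/m

K_a = 0.2948; √K_a = 0.5430.
Tension-crack depth z_c = 2c/(γ√K_a) = 2×24.7/(21.1×0.5430) = 4.312 m.
σ_a at base = K_a γ H − 2c√K_a = 0.2948×21.1×5.2 − 2×24.7×0.5430 = 5.524 kPa.
P_a = ½ × 5.524 × (H − z_c) = 0.5×5.524×0.8880 = 2.452 kN/m.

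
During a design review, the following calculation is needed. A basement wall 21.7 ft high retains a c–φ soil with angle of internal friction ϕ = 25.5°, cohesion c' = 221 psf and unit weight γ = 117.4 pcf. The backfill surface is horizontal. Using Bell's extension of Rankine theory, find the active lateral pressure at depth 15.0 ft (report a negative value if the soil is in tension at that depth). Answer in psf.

K_a = (1 − sin φ)/(1 + sin φ) = 0.3981.
σ_a = K_a γ z − 2c√K_a = 0.3981×117.4×15.0 − 2×221×0.6310 = 422.2 psf.

422 psf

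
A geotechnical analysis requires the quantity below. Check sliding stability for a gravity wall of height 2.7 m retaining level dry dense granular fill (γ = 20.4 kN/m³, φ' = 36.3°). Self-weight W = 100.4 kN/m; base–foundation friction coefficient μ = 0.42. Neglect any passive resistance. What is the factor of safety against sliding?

K_a = tan²(45° − 36.3°/2) = 0.2563.
P_a = ½K_aγH² = 0.5×0.2563×20.4×2.7² = 19.06 kN/m, acting at H/3 = 0.9000 m above the base.
FS_sliding = μW / P_a = 0.42×100.4 / 19.06 = 2.213.

2.21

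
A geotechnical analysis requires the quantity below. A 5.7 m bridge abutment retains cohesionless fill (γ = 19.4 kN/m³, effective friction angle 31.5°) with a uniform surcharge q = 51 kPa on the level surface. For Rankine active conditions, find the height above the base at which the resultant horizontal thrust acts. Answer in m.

K_a = 0.3136.
Triangular part P₁ = ½K_aγH² = 98.84 at H/3 = 1.900 m; rectangular part P₂ = K_a q H = 91.17 at H/2 = 2.850 m.
ȳ = (P₁·1.900 + P₂·2.850)/(P₁+P₂) = 2.356 m.

2.36 m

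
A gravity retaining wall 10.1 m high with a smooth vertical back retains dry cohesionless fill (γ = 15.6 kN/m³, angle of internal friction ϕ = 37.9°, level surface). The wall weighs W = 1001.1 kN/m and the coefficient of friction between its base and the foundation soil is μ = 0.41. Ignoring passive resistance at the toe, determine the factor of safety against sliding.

2.16

K_a = tan²(45° − 37.9°/2) = 0.2389.
P_a = ½K_aγH² = 0.5×0.2389×15.6×10.1² = 190.1 kN/m, acting at H/3 = 3.367 m above the base.
FS_sliding = μW / P_a = 0.41×1001.1 / 190.1 = 2.159.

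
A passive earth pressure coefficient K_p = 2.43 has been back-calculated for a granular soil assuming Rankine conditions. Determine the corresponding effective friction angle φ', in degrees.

24.6°

K_p = (1+sin φ)/(1−sin φ) ⇒ sin φ = (K_p − 1)/(K_p + 1) = 0.4169.
φ = arcsin(0.4169) = 24.64°.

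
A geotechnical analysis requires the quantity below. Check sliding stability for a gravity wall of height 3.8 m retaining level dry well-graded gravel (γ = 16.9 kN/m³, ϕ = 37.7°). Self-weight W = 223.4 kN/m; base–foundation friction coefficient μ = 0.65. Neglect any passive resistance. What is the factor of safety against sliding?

K_a = tan²(45° − 37.7°/2) = 0.2411.
P_a = ½K_aγH² = 0.5×0.2411×16.9×3.8² = 29.41 kN/m, acting at H/3 = 1.267 m above the base.
FS_sliding = μW / P_a = 0.65×223.4 / 29.41 = 4.937.

4.94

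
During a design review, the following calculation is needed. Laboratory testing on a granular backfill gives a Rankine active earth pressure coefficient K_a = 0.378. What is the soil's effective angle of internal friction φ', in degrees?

26.8°

K_a = tan²(45° − φ/2) ⇒ 45° − φ/2 = arctan(√0.378) = 31.58°.
φ = 2(45° − 31.58°) = 26.83°.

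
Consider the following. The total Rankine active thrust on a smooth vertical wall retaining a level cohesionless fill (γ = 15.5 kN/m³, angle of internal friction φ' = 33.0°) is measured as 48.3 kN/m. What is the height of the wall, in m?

4.60 m

K_a = 0.2948. P_a = ½ K_a γ H² ⇒ H = √(2P_a/(K_a γ)).
H = √(2×48.3/(0.2948×15.5)) = 4.598 m.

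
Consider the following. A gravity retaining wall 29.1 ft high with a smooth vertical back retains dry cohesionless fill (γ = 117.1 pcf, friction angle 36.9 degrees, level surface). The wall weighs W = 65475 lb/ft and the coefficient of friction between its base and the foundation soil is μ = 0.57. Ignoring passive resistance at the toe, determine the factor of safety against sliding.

3.01

K_a = tan²(45° − 36.9°/2) = 0.2497.
P_a = ½K_aγH² = 0.5×0.2497×117.1×29.1² = 12380 lb/ft, acting at H/3 = 9.700 ft above the base.
FS_sliding = μW / P_a = 0.57×65475 / 12380 = 3.015.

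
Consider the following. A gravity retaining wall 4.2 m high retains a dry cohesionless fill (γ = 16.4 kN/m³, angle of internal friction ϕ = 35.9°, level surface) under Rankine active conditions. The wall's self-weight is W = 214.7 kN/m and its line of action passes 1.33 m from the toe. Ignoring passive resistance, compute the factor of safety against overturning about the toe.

5.41

K_a = tan²(45° − 35.9°/2) = 0.2607.
P_a = ½K_aγH² = 0.5×0.2607×16.4×4.2² = 37.72 kN/m, acting at H/3 = 1.400 m above the base.
Overturning moment M_o = P_a × H/3 = 37.72 × 1.400 = 52.80.
Resisting moment M_r = W × 1.33 = 214.7 × 1.33 = 285.6.
FS_overturning = M_r/M_o = 285.6/52.80 = 5.408.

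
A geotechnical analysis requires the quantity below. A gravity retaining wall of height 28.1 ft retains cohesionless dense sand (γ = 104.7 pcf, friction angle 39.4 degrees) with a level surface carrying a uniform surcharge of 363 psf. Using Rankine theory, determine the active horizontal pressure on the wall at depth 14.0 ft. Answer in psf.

K_a = (1 − sin φ)/(1 + sin φ) = 0.2234.
σ_v = γz + q = 104.7 × 14.0 + 363 = 1829 psf.
σ_h = K_a σ_v = 0.2234 × 1829 = 408.6 psf.

409 psf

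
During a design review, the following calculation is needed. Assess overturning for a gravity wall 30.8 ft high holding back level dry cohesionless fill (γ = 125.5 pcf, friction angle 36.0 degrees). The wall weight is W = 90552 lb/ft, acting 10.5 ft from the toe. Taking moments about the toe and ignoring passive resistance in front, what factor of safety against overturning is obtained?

5.99

K_a = tan²(45° − 36.0°/2) = 0.2596.
P_a = ½K_aγH² = 0.5×0.2596×125.5×30.8² = 15450 lb/ft, acting at H/3 = 10.27 ft above the base.
Overturning moment M_o = P_a × H/3 = 15450 × 10.27 = 158700.
Resisting moment M_r = W × 10.5 = 90552 × 10.5 = 950800.
FS_overturning = M_r/M_o = 950800/158700 = 5.993.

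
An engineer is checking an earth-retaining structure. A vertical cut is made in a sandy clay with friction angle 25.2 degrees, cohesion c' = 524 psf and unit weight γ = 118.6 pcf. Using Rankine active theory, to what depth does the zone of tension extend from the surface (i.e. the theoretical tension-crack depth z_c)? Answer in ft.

13.9 ft

K_a = tan²(45° − 25.2°/2) = 0.4027; √K_a = 0.6346.
The active pressure is zero where K_a γ z = 2c√K_a, so z_c = 2c/(γ√K_a) = 2×524/(118.6×0.6346) = 13.92 ft.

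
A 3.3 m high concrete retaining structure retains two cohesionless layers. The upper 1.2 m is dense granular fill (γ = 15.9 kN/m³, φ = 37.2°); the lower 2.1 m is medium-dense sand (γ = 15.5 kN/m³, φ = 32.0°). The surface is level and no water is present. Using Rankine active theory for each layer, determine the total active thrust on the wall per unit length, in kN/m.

K_a1 = tan²(45°−37.2°/2) = 0.2464; K_a2 = tan²(45°−32.0°/2) = 0.3073.
Layer 1: σ at base = K_a1 γ₁ h₁ = 4.702 kPa; P₁ = ½×4.702×1.2 = 2.821.
Layer 2: σ_v at top = γ₁h₁ = 19.08; σ_h top = K_a2×19.08 = 5.862; σ_h base = K_a2×(19.08+15.5×2.1) = 15.86.
P₂ = ½(5.862+15.86)×2.1 = 22.81. Total P_a = 2.821+22.81 = 25.63 kN/m.

25.6 kN/m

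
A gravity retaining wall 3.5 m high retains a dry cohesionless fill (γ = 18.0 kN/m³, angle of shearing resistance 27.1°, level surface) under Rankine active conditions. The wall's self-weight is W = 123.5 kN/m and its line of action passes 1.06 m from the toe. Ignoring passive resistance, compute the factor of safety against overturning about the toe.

2.72

K_a = tan²(45° − 27.1°/2) = 0.3741.
P_a = ½K_aγH² = 0.5×0.3741×18.0×3.5² = 41.24 kN/m, acting at H/3 = 1.167 m above the base.
Overturning moment M_o = P_a × H/3 = 41.24 × 1.167 = 48.11.
Resisting moment M_r = W × 1.06 = 123.5 × 1.06 = 130.9.
FS_overturning = M_r/M_o = 130.9/48.11 = 2.721.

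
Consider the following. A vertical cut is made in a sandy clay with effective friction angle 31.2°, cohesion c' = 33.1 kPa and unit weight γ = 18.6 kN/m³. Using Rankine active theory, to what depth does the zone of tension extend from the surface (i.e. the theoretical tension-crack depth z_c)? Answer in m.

6.32 m

K_a = tan²(45° − 31.2°/2) = 0.3175; √K_a = 0.5635.
The active pressure is zero where K_a γ z = 2c√K_a, so z_c = 2c/(γ√K_a) = 2×33.1/(18.6×0.5635) = 6.316 m.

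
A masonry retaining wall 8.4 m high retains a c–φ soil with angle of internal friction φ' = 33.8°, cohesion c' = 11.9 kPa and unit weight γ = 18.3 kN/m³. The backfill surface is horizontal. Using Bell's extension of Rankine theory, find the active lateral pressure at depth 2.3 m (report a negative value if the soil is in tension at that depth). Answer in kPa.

-0.708 kPa

K_a = (1 − sin φ)/(1 + sin φ) = 0.2851.
σ_a = K_a γ z − 2c√K_a = 0.2851×18.3×2.3 − 2×11.9×0.5340 = -0.7080 kPa.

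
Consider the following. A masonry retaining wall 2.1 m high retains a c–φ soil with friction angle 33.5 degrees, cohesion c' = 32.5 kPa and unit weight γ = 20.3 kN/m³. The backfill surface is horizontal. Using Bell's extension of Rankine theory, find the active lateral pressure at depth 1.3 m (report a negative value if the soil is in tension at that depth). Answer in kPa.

-27.3 kPa

K_a = (1 − sin φ)/(1 + sin φ) = 0.2887.
σ_a = K_a γ z − 2c√K_a = 0.2887×20.3×1.3 − 2×32.5×0.5373 = -27.31 kPa.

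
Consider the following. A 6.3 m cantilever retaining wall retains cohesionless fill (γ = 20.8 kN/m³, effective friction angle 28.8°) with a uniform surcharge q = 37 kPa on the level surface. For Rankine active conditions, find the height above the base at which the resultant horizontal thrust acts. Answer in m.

K_a = 0.3498.
Triangular part P₁ = ½K_aγH² = 144.4 at H/3 = 2.100 m; rectangular part P₂ = K_a q H = 81.53 at H/2 = 3.150 m.
ȳ = (P₁·2.100 + P₂·3.150)/(P₁+P₂) = 2.479 m.

2.48 m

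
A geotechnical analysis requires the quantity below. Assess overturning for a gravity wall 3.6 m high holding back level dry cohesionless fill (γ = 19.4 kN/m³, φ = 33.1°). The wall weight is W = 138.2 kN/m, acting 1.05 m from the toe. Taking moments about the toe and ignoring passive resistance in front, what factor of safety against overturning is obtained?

K_a = tan²(45° − 33.1°/2) = 0.2936.
P_a = ½K_aγH² = 0.5×0.2936×19.4×3.6² = 36.91 kN/m, acting at H/3 = 1.200 m above the base.
Overturning moment M_o = P_a × H/3 = 36.91 × 1.200 = 44.29.
Resisting moment M_r = W × 1.05 = 138.2 × 1.05 = 145.1.
FS_overturning = M_r/M_o = 145.1/44.29 = 3.277.

3.28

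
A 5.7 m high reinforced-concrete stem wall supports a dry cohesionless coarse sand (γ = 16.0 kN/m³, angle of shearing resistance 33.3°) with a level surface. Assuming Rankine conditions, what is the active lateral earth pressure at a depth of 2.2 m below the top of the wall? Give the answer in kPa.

K_a = (1 − sin φ)/(1 + sin φ) = 0.2911.
σ_h = K_a γ z = 0.2911 × 16.0 × 2.2 = 10.25 kPa.

10.2 kPa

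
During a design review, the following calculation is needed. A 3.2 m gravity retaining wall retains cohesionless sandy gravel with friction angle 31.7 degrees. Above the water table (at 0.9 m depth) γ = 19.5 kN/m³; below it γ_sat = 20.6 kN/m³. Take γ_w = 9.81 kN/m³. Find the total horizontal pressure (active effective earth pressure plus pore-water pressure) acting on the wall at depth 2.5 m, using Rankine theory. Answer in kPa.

K_a = (1 − sin φ)/(1 + sin φ) = 0.3111.
γ' = 20.6 − 9.81 = 10.79 kN/m³.
Effective vertical stress at 2.5 m: σ'_v = 19.5×0.9 + 10.79×1.60 = 34.81 kPa.
σ'_h = K_a σ'_v = 0.3111 × 34.81 = 10.83 kPa; u = γ_w × 1.60 = 15.70 kPa.
Total σ_h = 10.83 + 15.70 = 26.53 kPa.

26.5 kPa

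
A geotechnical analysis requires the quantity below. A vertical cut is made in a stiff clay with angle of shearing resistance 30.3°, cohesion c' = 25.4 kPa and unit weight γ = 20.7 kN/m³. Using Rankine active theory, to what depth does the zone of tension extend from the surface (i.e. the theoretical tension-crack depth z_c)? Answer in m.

4.28 m

K_a = tan²(45° − 30.3°/2) = 0.3293; √K_a = 0.5739.
The active pressure is zero where K_a γ z = 2c√K_a, so z_c = 2c/(γ√K_a) = 2×25.4/(20.7×0.5739) = 4.276 m.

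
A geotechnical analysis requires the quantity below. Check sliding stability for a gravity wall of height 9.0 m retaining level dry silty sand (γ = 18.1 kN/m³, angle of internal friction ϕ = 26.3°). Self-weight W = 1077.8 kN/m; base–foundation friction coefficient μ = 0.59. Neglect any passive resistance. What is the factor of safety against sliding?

2.25

K_a = tan²(45° − 26.3°/2) = 0.3859.
P_a = ½K_aγH² = 0.5×0.3859×18.1×9.0² = 282.9 kN/m, acting at H/3 = 3.000 m above the base.
FS_sliding = μW / P_a = 0.59×1077.8 / 282.9 = 2.248.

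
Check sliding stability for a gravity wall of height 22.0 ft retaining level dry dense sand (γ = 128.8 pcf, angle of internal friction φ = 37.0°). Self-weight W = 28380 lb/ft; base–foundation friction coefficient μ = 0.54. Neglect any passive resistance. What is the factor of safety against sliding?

K_a = tan²(45° − 37.0°/2) = 0.2486.
P_a = ½K_aγH² = 0.5×0.2486×128.8×22.0² = 7748 lb/ft, acting at H/3 = 7.333 ft above the base.
FS_sliding = μW / P_a = 0.54×28380 / 7748 = 1.978.

1.98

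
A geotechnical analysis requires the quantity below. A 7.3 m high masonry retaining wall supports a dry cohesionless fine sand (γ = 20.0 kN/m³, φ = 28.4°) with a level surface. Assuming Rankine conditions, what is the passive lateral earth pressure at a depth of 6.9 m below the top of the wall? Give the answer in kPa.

K_p = (1 + sin φ)/(1 − sin φ) = 2.814.
σ_h = K_p γ z = 2.814 × 20.0 × 6.9 = 388.3 kPa.

388 kPa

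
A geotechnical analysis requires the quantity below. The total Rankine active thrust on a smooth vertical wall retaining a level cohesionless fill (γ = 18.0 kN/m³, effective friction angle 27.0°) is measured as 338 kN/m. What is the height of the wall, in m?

K_a = 0.3755. P_a = ½ K_a γ H² ⇒ H = √(2P_a/(K_a γ)).
H = √(2×338/(0.3755×18.0)) = 10.00 m.

10.0 m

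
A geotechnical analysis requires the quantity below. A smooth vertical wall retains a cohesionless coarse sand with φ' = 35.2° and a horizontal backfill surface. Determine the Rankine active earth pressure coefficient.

K_a = (1 − sin φ)/(1 + sin φ) = (1 − sin 35.2°)/(1 + sin 35.2°) = 0.2687.

0.269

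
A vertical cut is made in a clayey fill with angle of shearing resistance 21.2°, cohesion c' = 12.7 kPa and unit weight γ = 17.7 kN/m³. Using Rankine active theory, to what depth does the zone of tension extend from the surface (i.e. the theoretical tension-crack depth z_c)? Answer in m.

2.10 m

K_a = tan²(45° − 21.2°/2) = 0.4688; √K_a = 0.6847.
The active pressure is zero where K_a γ z = 2c√K_a, so z_c = 2c/(γ√K_a) = 2×12.7/(17.7×0.6847) = 2.096 m.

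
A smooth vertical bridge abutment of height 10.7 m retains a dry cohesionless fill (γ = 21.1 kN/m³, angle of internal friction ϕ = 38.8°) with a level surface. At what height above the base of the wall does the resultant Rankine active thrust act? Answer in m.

K_a = 0.2296.
The pressure distribution is triangular, so the resultant acts at H/3 above the base = 10.7/3 = 3.567 m.

3.57 m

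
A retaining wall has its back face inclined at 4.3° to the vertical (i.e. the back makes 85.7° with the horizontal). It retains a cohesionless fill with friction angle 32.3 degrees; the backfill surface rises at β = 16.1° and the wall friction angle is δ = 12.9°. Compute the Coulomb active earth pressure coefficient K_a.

0.385

K_a = sin²(α+φ) / [sin²α · sin(α−δ) · (1 + √{sin(φ+δ)sin(φ−β) / (sin(α−δ)sin(α+β))})²].
With α = 85.7°, φ = 32.3°, δ = 12.9°, β = 16.1°: K_a = 0.3850.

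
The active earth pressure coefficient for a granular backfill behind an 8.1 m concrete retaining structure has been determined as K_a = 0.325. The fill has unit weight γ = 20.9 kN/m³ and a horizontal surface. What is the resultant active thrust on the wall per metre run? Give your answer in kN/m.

223 kN/m

P = ½ K_a γ H² = 0.5 × 0.325 × 20.9 × 8.1² = 222.8 kN/m.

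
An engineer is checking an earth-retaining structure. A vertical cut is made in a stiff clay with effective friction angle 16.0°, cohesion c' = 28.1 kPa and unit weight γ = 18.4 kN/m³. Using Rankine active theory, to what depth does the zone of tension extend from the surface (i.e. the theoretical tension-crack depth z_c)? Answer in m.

K_a = tan²(45° − 16.0°/2) = 0.5678; √K_a = 0.7536.
The active pressure is zero where K_a γ z = 2c√K_a, so z_c = 2c/(γ√K_a) = 2×28.1/(18.4×0.7536) = 4.053 m.

4.05 m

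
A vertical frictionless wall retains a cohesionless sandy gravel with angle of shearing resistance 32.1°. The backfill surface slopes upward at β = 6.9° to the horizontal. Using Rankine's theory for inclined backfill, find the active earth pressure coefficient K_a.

0.312

K_a = cos β · (cos β − √(cos²β − cos²φ)) / (cos β + √(cos²β − cos²φ)).
cos β = 0.9928, cos φ = 0.8471, √(cos²β − cos²φ) = 0.5176.
K_a = 0.9928 × (0.9928 − 0.5176)/(0.9928 + 0.5176) = 0.3123.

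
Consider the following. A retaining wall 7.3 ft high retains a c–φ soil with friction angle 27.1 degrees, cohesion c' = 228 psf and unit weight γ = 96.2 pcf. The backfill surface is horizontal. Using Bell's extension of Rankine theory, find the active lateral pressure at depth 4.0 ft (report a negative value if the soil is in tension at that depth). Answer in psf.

-135 psf

K_a = (1 − sin φ)/(1 + sin φ) = 0.3741.
σ_a = K_a γ z − 2c√K_a = 0.3741×96.2×4.0 − 2×228×0.6116 = -135.0 psf.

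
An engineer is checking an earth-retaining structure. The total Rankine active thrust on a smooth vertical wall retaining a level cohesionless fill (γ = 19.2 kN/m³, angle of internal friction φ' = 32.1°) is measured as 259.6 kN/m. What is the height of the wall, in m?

9.40 m

K_a = 0.3060. P_a = ½ K_a γ H² ⇒ H = √(2P_a/(K_a γ)).
H = √(2×259.6/(0.3060×19.2)) = 9.401 m.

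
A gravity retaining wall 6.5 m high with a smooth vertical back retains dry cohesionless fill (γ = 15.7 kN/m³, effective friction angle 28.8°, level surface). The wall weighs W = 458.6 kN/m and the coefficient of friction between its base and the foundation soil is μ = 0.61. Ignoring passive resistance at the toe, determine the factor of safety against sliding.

2.41

K_a = tan²(45° − 28.8°/2) = 0.3498.
P_a = ½K_aγH² = 0.5×0.3498×15.7×6.5² = 116.0 kN/m, acting at H/3 = 2.167 m above the base.
FS_sliding = μW / P_a = 0.61×458.6 / 116.0 = 2.412.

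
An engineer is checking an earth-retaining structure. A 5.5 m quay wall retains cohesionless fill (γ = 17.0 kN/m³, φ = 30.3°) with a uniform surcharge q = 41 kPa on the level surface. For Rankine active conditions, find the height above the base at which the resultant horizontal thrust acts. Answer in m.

2.26 m

K_a = 0.3293.
Triangular part P₁ = ½K_aγH² = 84.68 at H/3 = 1.833 m; rectangular part P₂ = K_a q H = 74.26 at H/2 = 2.750 m.
ȳ = (P₁·1.833 + P₂·2.750)/(P₁+P₂) = 2.262 m.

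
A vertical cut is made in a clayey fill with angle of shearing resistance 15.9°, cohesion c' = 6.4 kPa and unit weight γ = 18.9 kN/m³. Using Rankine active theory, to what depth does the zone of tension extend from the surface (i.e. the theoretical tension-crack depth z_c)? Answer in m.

0.897 m

K_a = tan²(45° − 15.9°/2) = 0.5699; √K_a = 0.7549.
The active pressure is zero where K_a γ z = 2c√K_a, so z_c = 2c/(γ√K_a) = 2×6.4/(18.9×0.7549) = 0.8971 m.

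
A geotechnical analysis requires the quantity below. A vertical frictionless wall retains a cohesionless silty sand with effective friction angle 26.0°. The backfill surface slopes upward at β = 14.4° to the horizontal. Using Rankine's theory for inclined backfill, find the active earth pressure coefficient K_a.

0.443

K_a = cos β · (cos β − √(cos²β − cos²φ)) / (cos β + √(cos²β − cos²φ)).
cos β = 0.9686, cos φ = 0.8988, √(cos²β − cos²φ) = 0.3610.
K_a = 0.9686 × (0.9686 − 0.3610)/(0.9686 + 0.3610) = 0.4426.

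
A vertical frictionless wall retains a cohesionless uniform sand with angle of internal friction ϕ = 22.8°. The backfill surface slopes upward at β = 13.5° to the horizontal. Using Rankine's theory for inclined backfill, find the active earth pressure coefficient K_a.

K_a = cos β · (cos β − √(cos²β − cos²φ)) / (cos β + √(cos²β − cos²φ)).
cos β = 0.9724, cos φ = 0.9219, √(cos²β − cos²φ) = 0.3093.
K_a = 0.9724 × (0.9724 − 0.3093)/(0.9724 + 0.3093) = 0.5030.

0.503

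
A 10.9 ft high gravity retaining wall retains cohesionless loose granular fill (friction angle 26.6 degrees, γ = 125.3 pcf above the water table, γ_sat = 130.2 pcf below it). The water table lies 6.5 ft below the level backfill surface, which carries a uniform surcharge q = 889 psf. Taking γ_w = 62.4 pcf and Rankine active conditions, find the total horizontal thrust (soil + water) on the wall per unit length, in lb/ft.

6930 lb/ft

K_a = tan²(45° − φ/2) = 0.3814.
γ' = 130.2 − 62.4 = 67.80 pcf. h₂ = H − d_w = 4.4 ft.
σ'_h: at surface K_a·q = 339.1; at WT K_a(q+γd_w) = 649.8; at base K_a(q+γd_w+γ'h₂) = 763.6 psf.
P₁ = ½(339.1+649.8)×6.5 = 3214; P₂ = ½(649.8+763.6)×4.4 = 3109; P_w = ½γ_w h₂² = 604.0.
Total = 3214+3109+604.0 = 6927 lb/ft.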